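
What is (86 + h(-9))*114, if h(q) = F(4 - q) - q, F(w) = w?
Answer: 12312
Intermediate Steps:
h(q) = 4 - 2*q (h(q) = (4 - q) - q = 4 - 2*q)
(86 + h(-9))*114 = (86 + (4 - 2*(-9)))*114 = (86 + (4 + 18))*114 = (86 + 22)*114 = 108*114 = 12312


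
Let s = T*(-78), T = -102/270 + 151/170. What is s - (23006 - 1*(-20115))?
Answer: -11006008/255 ≈ -43161.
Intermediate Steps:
T = 781/1530 (T = -102*1/270 + 151*(1/170) = -17/45 + 151/170 = 781/1530 ≈ 0.51046)
s = -10153/255 (s = (781/1530)*(-78) = -10153/255 ≈ -39.816)
s - (23006 - 1*(-20115)) = -10153/255 - (23006 - 1*(-20115)) = -10153/255 - (23006 + 20115) = -10153/255 - 1*43121 = -10153/255 - 43121 = -11006008/255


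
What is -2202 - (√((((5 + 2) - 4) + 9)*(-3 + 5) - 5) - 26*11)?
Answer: -1916 - √19 ≈ -1920.4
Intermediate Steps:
-2202 - (√((((5 + 2) - 4) + 9)*(-3 + 5) - 5) - 26*11) = -2202 - (√(((7 - 4) + 9)*2 - 5) - 286) = -2202 - (√((3 + 9)*2 - 5) - 286) = -2202 - (√(12*2 - 5) - 286) = -2202 - (√(24 - 5) - 286) = -2202 - (√19 - 286) = -2202 - (-286 + √19) = -2202 + (286 - √19) = -1916 - √19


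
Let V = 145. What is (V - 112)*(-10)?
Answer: -330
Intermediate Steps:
(V - 112)*(-10) = (145 - 112)*(-10) = 33*(-10) = -330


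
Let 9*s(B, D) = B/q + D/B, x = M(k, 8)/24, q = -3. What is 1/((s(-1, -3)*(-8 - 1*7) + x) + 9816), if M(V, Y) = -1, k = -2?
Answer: 72/706349 ≈ 0.00010193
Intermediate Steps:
x = -1/24 ≈ -0.041667
s(B, D) = -B/27 + D/(9*B) (s(B, D) = (B/(-3) + D/B)/9 = (B*(-1/3) + D/B)/9 = (-B/3 + D/B)/9 = -B/27 + D/(9*B))
1/((s(-1, -3)*(-8 - 1*7) + x) + 9816) = 1/(((-1/27*(-1) + (1/9)*(-3)/(-1))*(-8 - 1*7) - 1/24) + 9816) = 1/(((1/27 + (1/9)*(-3)*(-1))*(-8 - 7) - 1/24) + 9816) = 1/(((1/27 + 1/3)*(-15) - 1/24) + 9816) = 1/(((10/27)*(-15) - 1/24) + 9816) = 1/((-50/9 - 1/24) + 9816) = 1/(-403/72 + 9816) = 1/(706349/72) = 72/706349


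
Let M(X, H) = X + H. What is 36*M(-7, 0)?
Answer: -252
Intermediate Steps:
M(X, H) = H + X
36*M(-7, 0) = 36*(0 - 7) = 36*(-7) = -252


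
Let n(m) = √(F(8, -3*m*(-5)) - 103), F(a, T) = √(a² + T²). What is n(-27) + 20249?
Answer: 20249 + √(-103 + √164089) ≈ 20266.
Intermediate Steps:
F(a, T) = √(T² + a²)
n(m) = √(-103 + √(64 + 225*m²)) (n(m) = √(√((-3*m*(-5))² + 8²) - 103) = √(√((15*m)² + 64) - 103) = √(√(225*m² + 64) - 103) = √(√(64 + 225*m²) - 103) = √(-103 + √(64 + 225*m²)))
n(-27) + 20249 = √(-103 + √(64 + 225*(-27)²)) + 20249 = √(-103 + √(64 + 225*729)) + 20249 = √(-103 + √(64 + 164025)) + 20249 = √(-103 + √164089) + 20249 = 20249 + √(-103 + √164089)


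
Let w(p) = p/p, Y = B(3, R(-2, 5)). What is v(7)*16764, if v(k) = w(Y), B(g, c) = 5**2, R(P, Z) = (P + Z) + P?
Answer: 16764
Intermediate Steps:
R(P, Z) = Z + 2*P
B(g, c) = 25
Y = 25
w(p) = 1
v(k) = 1
v(7)*16764 = 1*16764 = 16764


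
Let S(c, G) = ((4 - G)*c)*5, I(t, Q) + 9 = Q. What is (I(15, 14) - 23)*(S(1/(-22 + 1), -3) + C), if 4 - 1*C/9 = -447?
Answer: -73032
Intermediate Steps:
I(t, Q) = -9 + Q
C = 4059 (C = 36 - 9*(-447) = 36 + 4023 = 4059)
S(c, G) = 5*c*(4 - G) (S(c, G) = (c*(4 - G))*5 = 5*c*(4 - G))
(I(15, 14) - 23)*(S(1/(-22 + 1), -3) + C) = ((-9 + 14) - 23)*(5*(4 - 1*(-3))/(-22 + 1) + 4059) = (5 - 23)*(5*(4 + 3)/(-21) + 4059) = -18*(5*(-1/21)*7 + 4059) = -18*(-5/3 + 4059) = -18*12172/3 = -73032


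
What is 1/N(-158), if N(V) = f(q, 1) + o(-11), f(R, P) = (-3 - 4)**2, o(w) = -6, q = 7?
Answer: 1/43 ≈ 0.023256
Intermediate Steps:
f(R, P) = 49 (f(R, P) = (-7)**2 = 49)
N(V) = 43 (N(V) = 49 - 6 = 43)
1/N(-158) = 1/43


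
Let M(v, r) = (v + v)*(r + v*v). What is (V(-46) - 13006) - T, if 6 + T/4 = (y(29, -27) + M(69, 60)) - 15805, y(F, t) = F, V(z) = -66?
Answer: -2611136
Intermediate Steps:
M(v, r) = 2*v*(r + v**2) (M(v, r) = (2*v)*(r + v**2) = 2*v*(r + v**2))
T = 2598064 (T = -24 + 4*((29 + 2*69*(60 + 69**2)) - 15805) = -24 + 4*((29 + 2*69*(60 + 4761)) - 15805) = -24 + 4*((29 + 2*69*4821) - 15805) = -24 + 4*((29 + 665298) - 15805) = -24 + 4*(665327 - 15805) = -24 + 4*649522 = -24 + 2598088 = 2598064)
(V(-46) - 13006) - T = (-66 - 13006) - 1*2598064 = -13072 - 2598064 = -2611136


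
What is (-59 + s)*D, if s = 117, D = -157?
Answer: -9106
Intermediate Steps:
(-59 + s)*D = (-59 + 117)*(-157) = 58*(-157) = -9106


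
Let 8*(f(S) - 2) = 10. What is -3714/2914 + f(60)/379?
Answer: -2796271/2208812 ≈ -1.2660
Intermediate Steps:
f(S) = 13/4 (f(S) = 2 + (1/8)*10 = 2 + 5/4 = 13/4)
-3714/2914 + f(60)/379 = -3714/2914 + (13/4)/379 = -3714*1/2914 + (13/4)*(1/379) = -1857/1457 + 13/1516 = -2796271/2208812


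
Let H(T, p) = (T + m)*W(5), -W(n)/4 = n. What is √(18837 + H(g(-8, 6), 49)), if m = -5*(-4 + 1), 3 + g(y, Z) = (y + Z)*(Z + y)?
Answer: √18517 ≈ 136.08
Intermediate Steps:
W(n) = -4*n
g(y, Z) = -3 + (Z + y)² (g(y, Z) = -3 + (y + Z)*(Z + y) = -3 + (Z + y)*(Z + y) = -3 + (Z + y)²)
m = 15 (m = -5*(-3) = 15)
H(T, p) = -300 - 20*T (H(T, p) = (T + 15)*(-4*5) = (15 + T)*(-20) = -300 - 20*T)
√(18837 + H(g(-8, 6), 49)) = √(18837 + (-300 - 20*(-3 + (6 - 8)²))) = √(18837 + (-300 - 20*(-3 + (-2)²))) = √(18837 + (-300 - 20*(-3 + 4))) = √(18837 + (-300 - 20*1)) = √(18837 + (-300 - 20)) = √(18837 - 320) = √18517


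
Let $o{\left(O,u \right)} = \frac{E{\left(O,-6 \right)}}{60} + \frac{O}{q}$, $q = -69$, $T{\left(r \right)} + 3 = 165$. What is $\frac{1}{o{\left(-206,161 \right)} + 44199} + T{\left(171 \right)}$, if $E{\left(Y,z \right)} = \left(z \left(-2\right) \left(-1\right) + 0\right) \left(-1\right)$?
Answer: $\frac{2470460493}{15249754} \approx 162.0$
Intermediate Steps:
$T{\left(r \right)} = 162$ ($T{\left(r \right)} = -3 + 165 = 162$)
$E{\left(Y,z \right)} = - 2 z$ ($E{\left(Y,z \right)} = \left(- 2 z \left(-1\right) + 0\right) \left(-1\right) = \left(2 z + 0\right) \left(-1\right) = 2 z \left(-1\right) = - 2 z$)
$o{\left(O,u \right)} = \frac{1}{5} - \frac{O}{69}$ ($o{\left(O,u \right)} = \frac{\left(-2\right) \left(-6\right)}{60} + \frac{O}{-69} = 12 \cdot \frac{1}{60} + O \left(- \frac{1}{69}\right) = \frac{1}{5} - \frac{O}{69}$)
$\frac{1}{o{\left(-206,161 \right)} + 44199} + T{\left(171 \right)} = \frac{1}{\left(\frac{1}{5} - - \frac{206}{69}\right) + 44199} + 162 = \frac{1}{\left(\frac{1}{5} + \frac{206}{69}\right) + 44199} + 162 = \frac{1}{\frac{1099}{345} + 44199} + 162 = \frac{1}{\frac{15249754}{345}} + 162 = \frac{345}{15249754} + 162 = \frac{2470460493}{15249754}$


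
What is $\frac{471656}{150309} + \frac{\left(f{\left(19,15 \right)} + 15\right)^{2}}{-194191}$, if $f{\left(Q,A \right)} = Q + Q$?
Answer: $\frac{4798375385}{1536245001} \approx 3.1234$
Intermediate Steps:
$f{\left(Q,A \right)} = 2 Q$
$\frac{471656}{150309} + \frac{\left(f{\left(19,15 \right)} + 15\right)^{2}}{-194191} = \frac{471656}{150309} + \frac{\left(2 \cdot 19 + 15\right)^{2}}{-194191} = 471656 \cdot \frac{1}{150309} + \left(38 + 15\right)^{2} \left(- \frac{1}{194191}\right) = \frac{24824}{7911} + 53^{2} \left(- \frac{1}{194191}\right) = \frac{24824}{7911} + 2809 \left(- \frac{1}{194191}\right) = \frac{24824}{7911} - \frac{2809}{194191} = \frac{4798375385}{1536245001}$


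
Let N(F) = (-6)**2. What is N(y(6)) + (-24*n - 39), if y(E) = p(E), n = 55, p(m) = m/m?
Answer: -1323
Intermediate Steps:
p(m) = 1
y(E) = 1
N(F) = 36
N(y(6)) + (-24*n - 39) = 36 + (-24*55 - 39) = 36 + (-1320 - 39) = 36 - 1359 = -1323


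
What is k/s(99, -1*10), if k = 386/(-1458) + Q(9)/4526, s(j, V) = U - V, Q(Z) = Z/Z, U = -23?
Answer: 872789/42892902 ≈ 0.020348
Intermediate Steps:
Q(Z) = 1
s(j, V) = -23 - V
k = -872789/3299454 (k = 386/(-1458) + 1/4526 = 386*(-1/1458) + 1*(1/4526) = -193/729 + 1/4526 = -872789/3299454 ≈ -0.26453)
k/s(99, -1*10) = -872789/(3299454*(-23 - (-1)*10)) = -872789/(3299454*(-23 - 1*(-10))) = -872789/(3299454*(-23 + 10)) = -872789/3299454/(-13) = -872789/3299454*(-1/13) = 872789/42892902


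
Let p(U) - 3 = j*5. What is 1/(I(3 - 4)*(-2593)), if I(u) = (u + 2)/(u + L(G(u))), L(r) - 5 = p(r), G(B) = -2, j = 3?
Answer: -22/2593 ≈ -0.0084844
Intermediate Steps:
p(U) = 18 (p(U) = 3 + 3*5 = 3 + 15 = 18)
L(r) = 23 (L(r) = 5 + 18 = 23)
I(u) = (2 + u)/(23 + u) (I(u) = (u + 2)/(u + 23) = (2 + u)/(23 + u))
1/(I(3 - 4)*(-2593)) = 1/(((2 + (3 - 4))/(23 + (3 - 4)))*(-2593)) = 1/(((2 - 1)/(23 - 1))*(-2593)) = 1/((1/22)*(-2593)) = 1/(-2593/22) = -22/2593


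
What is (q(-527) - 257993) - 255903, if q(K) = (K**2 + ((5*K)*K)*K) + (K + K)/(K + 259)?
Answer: -98094978461/134 ≈ -7.3205e+8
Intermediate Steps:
q(K) = K**2 + 5*K**3 + 2*K/(259 + K) (q(K) = (K**2 + (5*K**2)*K) + (2*K)/(259 + K) = (K**2 + 5*K**3) + 2*K/(259 + K) = K**2 + 5*K**3 + 2*K/(259 + K))
(q(-527) - 257993) - 255903 = (-527*(2 + 5*(-527)**3 + 259*(-527) + 1296*(-527)**2)/(259 - 527) - 257993) - 255903 = (-527*(2 + 5*(-146363183) - 136493 + 1296*277729)/(-268) - 257993) - 255903 = (-527*(-1/268)*(2 - 731815915 - 136493 + 359936784) - 257993) - 255903 = (-527*(-1/268)*(-372015622) - 257993) - 255903 = (-98026116397/134 - 257993) - 255903 = -98060687459/134 - 255903 = -98094978461/134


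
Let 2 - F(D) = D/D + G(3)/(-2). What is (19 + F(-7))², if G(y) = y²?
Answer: 2401/4 ≈ 600.25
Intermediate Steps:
F(D) = 11/2 (F(D) = 2 - (D/D + 3²/(-2)) = 2 - (1 + 9*(-½)) = 2 - (1 - 9/2) = 2 - 1*(-7/2) = 2 + 7/2 = 11/2)
(19 + F(-7))² = (19 + 11/2)² = (49/2)² = 2401/4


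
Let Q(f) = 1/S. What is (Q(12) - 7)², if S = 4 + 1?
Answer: 1156/25 ≈ 46.240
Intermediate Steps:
S = 5
Q(f) = ⅕ (Q(f) = 1/5 = ⅕)
(Q(12) - 7)² = (⅕ - 7)² = (-34/5)² = 1156/25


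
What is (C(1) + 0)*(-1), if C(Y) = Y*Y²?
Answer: -1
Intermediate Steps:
C(Y) = Y³
(C(1) + 0)*(-1) = (1³ + 0)*(-1) = (1 + 0)*(-1) = 1*(-1) = -1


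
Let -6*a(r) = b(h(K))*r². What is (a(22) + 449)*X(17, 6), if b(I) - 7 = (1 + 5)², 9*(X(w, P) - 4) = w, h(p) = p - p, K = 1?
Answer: -480127/27 ≈ -17782.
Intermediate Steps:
h(p) = 0
X(w, P) = 4 + w/9
b(I) = 43 (b(I) = 7 + (1 + 5)² = 7 + 6² = 7 + 36 = 43)
a(r) = -43*r²/6
(a(22) + 449)*X(17, 6) = (-43/6*22² + 449)*(4 + (⅑)*17) = (-43/6*484 + 449)*(4 + 17/9) = (-10406/3 + 449)*(53/9) = -9059/3*53/9 = -480127/27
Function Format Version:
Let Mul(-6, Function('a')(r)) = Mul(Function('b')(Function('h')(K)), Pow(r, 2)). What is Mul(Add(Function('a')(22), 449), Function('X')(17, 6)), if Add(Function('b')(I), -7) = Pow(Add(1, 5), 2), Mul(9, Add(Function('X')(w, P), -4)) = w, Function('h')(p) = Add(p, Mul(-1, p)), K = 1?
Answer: Rational(-480127, 27) ≈ -17782.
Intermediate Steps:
Function('h')(p) = 0
Function('X')(w, P) = Add(4, Mul(Rational(1, 9), w))
Function('b')(I) = 43 (Function('b')(I) = Add(7, Pow(Add(1, 5), 2)) = Add(7, Pow(6, 2)) = Add(7, 36) = 43)
Function('a')(r) = Mul(Rational(-43, 6), Pow(r, 2)) (Function('a')(r) = Mul(Rational(-1, 6), Mul(43, Pow(r, 2))) = Mul(Rational(-43, 6), Pow(r, 2)))
Mul(Add(Function('a')(22), 449), Function('X')(17, 6)) = Mul(Add(Mul(Rational(-43, 6), Pow(22, 2)), 449), Add(4, Mul(Rational(1, 9), 17))) = Mul(Add(Mul(Rational(-43, 6), 484), 449), Add(4, Rational(17, 9))) = Mul(Add(Rational(-10406, 3), 449), Rational(53, 9)) = Mul(Rational(-9059, 3), Rational(53, 9)) = Rational(-480127, 27)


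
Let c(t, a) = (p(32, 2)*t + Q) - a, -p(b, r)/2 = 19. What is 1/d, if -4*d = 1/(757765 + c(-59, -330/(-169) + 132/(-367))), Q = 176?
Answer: -188594925628/62023 ≈ -3.0407e+6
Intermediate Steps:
p(b, r) = -38 (p(b, r) = -2*19 = -38)
c(t, a) = 176 - a - 38*t (c(t, a) = (-38*t + 176) - a = (176 - 38*t) - a = 176 - a - 38*t)
d = -62023/188594925628 (d = -1/(4*(757765 + (176 - (-330/(-169) + 132/(-367)) - 38*(-59)))) = -1/(4*(757765 + (176 - (-330*(-1/169) + 132*(-1/367)) + 2242))) = -1/(4*(757765 + (176 - (330/169 - 132/367) + 2242))) = -1/(4*(757765 + (176 - 1*98802/62023 + 2242))) = -1/(4*(757765 + (176 - 98802/62023 + 2242))) = -1/(4*(757765 + 149872812/62023)) = -1/(4*47148731407/62023) = -¼*62023/47148731407 = -62023/188594925628 ≈ -3.2887e-7)
1/d = 1/(-62023/188594925628) = -188594925628/62023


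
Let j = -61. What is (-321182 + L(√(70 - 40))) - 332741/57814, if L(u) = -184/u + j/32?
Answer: -297108145551/925024 - 92*√30/15 ≈ -3.2122e+5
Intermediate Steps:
L(u) = -61/32 - 184/u (L(u) = -184/u - 61/32 = -61/32 - 184/u)
(-321182 + L(√(70 - 40))) - 332741/57814 = (-321182 + (-61/32 - 184/√(70 - 40))) - 332741/57814 = (-321182 + (-61/32 - 184*√30/30)) - 332741*1/57814 = (-321182 + (-61/32 - 92*√30/15)) - 332741/57814 = (-10277885/32 - 92*√30/15) - 332741/57814 = -297108145551/925024 - 92*√30/15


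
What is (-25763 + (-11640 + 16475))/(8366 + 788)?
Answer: -10464/4577 ≈ -2.2862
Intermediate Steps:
(-25763 + (-11640 + 16475))/(8366 + 788) = (-25763 + 4835)/9154 = -20928*1/9154 = -10464/4577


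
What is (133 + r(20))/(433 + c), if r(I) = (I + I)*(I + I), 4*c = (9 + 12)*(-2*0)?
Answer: 1733/433 ≈ 4.0023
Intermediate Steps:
c = 0 (c = ((9 + 12)*(-2*0))/4 = (21*0)/4 = (¼)*0 = 0)
r(I) = 4*I² (r(I) = (2*I)*(2*I) = 4*I²)
(133 + r(20))/(433 + c) = (133 + 4*20²)/(433 + 0) = (133 + 4*400)/433 = (133 + 1600)*(1/433) = 1733*(1/433) = 1733/433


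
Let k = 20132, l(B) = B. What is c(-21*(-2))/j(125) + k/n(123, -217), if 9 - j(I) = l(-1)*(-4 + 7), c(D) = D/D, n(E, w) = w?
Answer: -34481/372 ≈ -92.691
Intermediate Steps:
c(D) = 1
j(I) = 12 (j(I) = 9 - (-1)*(-4 + 7) = 9 - (-1)*3 = 9 - 1*(-3) = 9 + 3 = 12)
c(-21*(-2))/j(125) + k/n(123, -217) = 1/12 + 20132/(-217) = 1*(1/12) + 20132*(-1/217) = 1/12 - 2876/31 = -34481/372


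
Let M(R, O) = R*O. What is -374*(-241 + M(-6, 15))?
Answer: 123794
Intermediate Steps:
M(R, O) = O*R
-374*(-241 + M(-6, 15)) = -374*(-241 + 15*(-6)) = -374*(-241 - 90) = -374*(-331) = 123794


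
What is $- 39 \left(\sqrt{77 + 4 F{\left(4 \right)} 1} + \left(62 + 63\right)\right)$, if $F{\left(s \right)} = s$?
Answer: $-4875 - 39 \sqrt{93} \approx -5251.1$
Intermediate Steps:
$- 39 \left(\sqrt{77 + 4 F{\left(4 \right)} 1} + \left(62 + 63\right)\right) = - 39 \left(\sqrt{77 + 4 \cdot 4 \cdot 1} + \left(62 + 63\right)\right) = - 39 \left(\sqrt{77 + 16 \cdot 1} + 125\right) = - 39 \left(\sqrt{77 + 16} + 125\right) = - 39 \left(\sqrt{93} + 125\right) = - 39 \left(125 + \sqrt{93}\right) = -4875 - 39 \sqrt{93}$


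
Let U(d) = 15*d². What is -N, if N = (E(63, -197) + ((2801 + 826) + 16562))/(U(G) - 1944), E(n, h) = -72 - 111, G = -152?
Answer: -10003/172308 ≈ -0.058053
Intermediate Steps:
E(n, h) = -183
N = 10003/172308 (N = (-183 + ((2801 + 826) + 16562))/(15*(-152)² - 1944) = (-183 + (3627 + 16562))/(15*23104 - 1944) = (-183 + 20189)/(346560 - 1944) = 20006/344616 = 20006*(1/344616) = 10003/172308 ≈ 0.058053)
-N = -1*10003/172308 = -10003/172308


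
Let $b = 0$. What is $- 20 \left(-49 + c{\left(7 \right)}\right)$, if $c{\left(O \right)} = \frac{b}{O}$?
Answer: $980$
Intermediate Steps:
$c{\left(O \right)} = 0$ ($c{\left(O \right)} = \frac{0}{O} = 0$)
$- 20 \left(-49 + c{\left(7 \right)}\right) = - 20 \left(-49 + 0\right) = \left(-20\right) \left(-49\right) = 980$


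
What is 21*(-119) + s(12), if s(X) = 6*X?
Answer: -2427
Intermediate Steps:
21*(-119) + s(12) = 21*(-119) + 6*12 = -2499 + 72 = -2427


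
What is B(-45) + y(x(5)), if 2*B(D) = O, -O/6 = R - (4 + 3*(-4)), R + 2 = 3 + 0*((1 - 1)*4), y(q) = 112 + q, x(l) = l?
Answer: 90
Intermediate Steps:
R = 1 (R = -2 + (3 + 0*((1 - 1)*4)) = -2 + (3 + 0*(0*4)) = -2 + (3 + 0*0) = -2 + (3 + 0) = -2 + 3 = 1)
O = -54 (O = -6*(1 - (4 + 3*(-4))) = -6*(1 - (4 - 12)) = -6*(1 - 1*(-8)) = -6*(1 + 8) = -6*9 = -54)
B(D) = -27 (B(D) = (½)*(-54) = -27)
B(-45) + y(x(5)) = -27 + (112 + 5) = -27 + 117 = 90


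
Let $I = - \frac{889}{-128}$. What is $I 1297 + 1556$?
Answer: $\frac{1352201}{128} \approx 10564.0$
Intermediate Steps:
$I = \frac{889}{128}$ ($I = \left(-889\right) \left(- \frac{1}{128}\right) = \frac{889}{128} \approx 6.9453$)
$I 1297 + 1556 = \frac{889}{128} \cdot 1297 + 1556 = \frac{1153033}{128} + 1556 = \frac{1352201}{128}$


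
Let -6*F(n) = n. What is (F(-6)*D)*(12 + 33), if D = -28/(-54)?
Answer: 70/3 ≈ 23.333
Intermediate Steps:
F(n) = -n/6
D = 14/27 (D = -28*(-1/54) = 14/27 ≈ 0.51852)
(F(-6)*D)*(12 + 33) = (-⅙*(-6)*(14/27))*(12 + 33) = (1*(14/27))*45 = (14/27)*45 = 70/3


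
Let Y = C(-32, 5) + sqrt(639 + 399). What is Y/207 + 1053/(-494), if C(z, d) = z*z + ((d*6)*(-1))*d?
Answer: 715/342 + sqrt(1038)/207 ≈ 2.2463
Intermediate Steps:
C(z, d) = z**2 - 6*d**2 (C(z, d) = z**2 + ((6*d)*(-1))*d = z**2 + (-6*d)*d = z**2 - 6*d**2)
Y = 874 + sqrt(1038) (Y = ((-32)**2 - 6*5**2) + sqrt(639 + 399) = (1024 - 6*25) + sqrt(1038) = (1024 - 150) + sqrt(1038) = 874 + sqrt(1038) ≈ 906.22)
Y/207 + 1053/(-494) = (874 + sqrt(1038))/207 + 1053/(-494) = (874 + sqrt(1038))*(1/207) + 1053*(-1/494) = (38/9 + sqrt(1038)/207) - 81/38 = 715/342 + sqrt(1038)/207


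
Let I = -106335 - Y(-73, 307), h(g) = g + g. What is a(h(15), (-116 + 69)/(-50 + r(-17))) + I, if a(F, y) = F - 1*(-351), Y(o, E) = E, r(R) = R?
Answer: -106261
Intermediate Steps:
h(g) = 2*g
a(F, y) = 351 + F (a(F, y) = F + 351 = 351 + F)
I = -106642 (I = -106335 - 1*307 = -106335 - 307 = -106642)
a(h(15), (-116 + 69)/(-50 + r(-17))) + I = (351 + 2*15) - 106642 = (351 + 30) - 106642 = 381 - 106642 = -106261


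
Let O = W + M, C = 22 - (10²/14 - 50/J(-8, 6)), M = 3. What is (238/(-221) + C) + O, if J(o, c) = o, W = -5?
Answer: 2013/364 ≈ 5.5302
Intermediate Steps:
C = 241/28 (C = 22 - (10²/14 - 50/(-8)) = 22 - (100*(1/14) - 50*(-⅛)) = 22 - (50/7 + 25/4) = 22 - 1*375/28 = 22 - 375/28 = 241/28 ≈ 8.6071)
O = -2 (O = -5 + 3 = -2)
(238/(-221) + C) + O = (238/(-221) + 241/28) - 2 = (238*(-1/221) + 241/28) - 2 = (-14/13 + 241/28) - 2 = 2741/364 - 2 = 2013/364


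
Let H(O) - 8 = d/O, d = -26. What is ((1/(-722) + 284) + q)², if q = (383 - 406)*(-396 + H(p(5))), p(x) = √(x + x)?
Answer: 221084360774893/2606420 + 397560865*√10/361 ≈ 8.8306e+7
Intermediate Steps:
p(x) = √2*√x (p(x) = √(2*x) = √2*√x)
H(O) = 8 - 26/O
q = 8924 + 299*√10/5 (q = (383 - 406)*(-396 + (8 - 26*√10/10)) = -23*(-396 + (8 - 26*√10/10)) = -23*(-396 + (8 - 13*√10/5)) = -23*(-388 - 13*√10/5) = 8924 + 299*√10/5 ≈ 9113.1)
((1/(-722) + 284) + q)² = ((1/(-722) + 284) + (8924 + 299*√10/5))² = ((-1/722 + 284) + (8924 + 299*√10/5))² = (205047/722 + (8924 + 299*√10/5))² = (6648175/722 + 299*√10/5)²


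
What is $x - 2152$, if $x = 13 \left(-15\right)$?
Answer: $-2347$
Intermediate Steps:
$x = -195$
$x - 2152 = -195 - 2152 = -2347$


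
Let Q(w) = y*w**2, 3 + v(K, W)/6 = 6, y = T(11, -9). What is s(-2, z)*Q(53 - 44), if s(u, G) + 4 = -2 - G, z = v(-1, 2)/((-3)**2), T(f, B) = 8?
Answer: -5184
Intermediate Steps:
y = 8
v(K, W) = 18 (v(K, W) = -18 + 6*6 = -18 + 36 = 18)
z = 2 (z = 18/((-3)**2) = 18/9 = 18*(1/9) = 2)
s(u, G) = -6 - G (s(u, G) = -4 + (-2 - G) = -6 - G)
Q(w) = 8*w**2
s(-2, z)*Q(53 - 44) = (-6 - 1*2)*(8*(53 - 44)**2) = (-6 - 2)*(8*9**2) = -64*81 = -8*648 = -5184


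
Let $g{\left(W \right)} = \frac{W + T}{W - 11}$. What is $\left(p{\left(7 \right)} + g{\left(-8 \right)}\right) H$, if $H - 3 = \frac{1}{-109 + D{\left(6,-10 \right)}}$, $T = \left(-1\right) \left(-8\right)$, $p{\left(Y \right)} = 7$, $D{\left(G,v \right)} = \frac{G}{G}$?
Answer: $\frac{2261}{108} \approx 20.935$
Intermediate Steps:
$D{\left(G,v \right)} = 1$
$T = 8$
$H = \frac{323}{108}$ ($H = 3 + \frac{1}{-109 + 1} = 3 + \frac{1}{-108} = 3 - \frac{1}{108} = \frac{323}{108} \approx 2.9907$)
$g{\left(W \right)} = \frac{8 + W}{-11 + W}$ ($g{\left(W \right)} = \frac{W + 8}{W - 11} = \frac{8 + W}{-11 + W}$)
$\left(p{\left(7 \right)} + g{\left(-8 \right)}\right) H = \left(7 + \frac{8 - 8}{-11 - 8}\right) \frac{323}{108} = \left(7 + \frac{1}{-19} \cdot 0\right) \frac{323}{108} = \left(7 - 0\right) \frac{323}{108} = \left(7 + 0\right) \frac{323}{108} = 7 \cdot \frac{323}{108} = \frac{2261}{108}$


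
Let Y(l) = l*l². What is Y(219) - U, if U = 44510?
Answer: 10458949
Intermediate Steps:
Y(l) = l³
Y(219) - U = 219³ - 1*44510 = 10503459 - 44510 = 10458949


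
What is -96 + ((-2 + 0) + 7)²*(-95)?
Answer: -2471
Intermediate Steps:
-96 + ((-2 + 0) + 7)²*(-95) = -96 + (-2 + 7)²*(-95) = -96 + 5²*(-95) = -96 + 25*(-95) = -96 - 2375 = -2471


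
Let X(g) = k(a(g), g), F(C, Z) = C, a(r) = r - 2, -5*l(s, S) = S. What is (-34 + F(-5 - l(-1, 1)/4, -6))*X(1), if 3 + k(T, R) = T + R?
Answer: 2337/20 ≈ 116.85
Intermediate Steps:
l(s, S) = -S/5
a(r) = -2 + r
k(T, R) = -3 + R + T (k(T, R) = -3 + (T + R) = -3 + (R + T) = -3 + R + T)
X(g) = -5 + 2*g (X(g) = -3 + g + (-2 + g) = -5 + 2*g)
(-34 + F(-5 - l(-1, 1)/4, -6))*X(1) = (-34 + (-5 - (-1/5*1)/4))*(-5 + 2*1) = (-34 + (-5 - (-1)/(5*4)))*(-5 + 2) = (-34 + (-5 - 1*(-1/20)))*(-3) = (-34 + (-5 + 1/20))*(-3) = (-34 - 99/20)*(-3) = -779/20*(-3) = 2337/20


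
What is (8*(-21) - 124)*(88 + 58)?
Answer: -42632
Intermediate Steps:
(8*(-21) - 124)*(88 + 58) = (-168 - 124)*146 = -292*146 = -42632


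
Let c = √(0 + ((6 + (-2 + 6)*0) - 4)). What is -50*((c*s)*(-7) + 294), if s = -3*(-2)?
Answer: -14700 + 2100*√2 ≈ -11730.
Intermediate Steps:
s = 6
c = √2 (c = √(0 + ((6 + 4*0) - 4)) = √(0 + ((6 + 0) - 4)) = √(0 + (6 - 4)) = √(0 + 2) = √2 ≈ 1.4142)
-50*((c*s)*(-7) + 294) = -50*((√2*6)*(-7) + 294) = -50*((6*√2)*(-7) + 294) = -50*(-42*√2 + 294) = -50*(294 - 42*√2) = -14700 + 2100*√2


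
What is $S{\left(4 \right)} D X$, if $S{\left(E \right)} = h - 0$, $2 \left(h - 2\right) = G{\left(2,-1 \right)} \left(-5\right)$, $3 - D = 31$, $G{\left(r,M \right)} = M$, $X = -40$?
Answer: $5040$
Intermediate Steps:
$D = -28$ ($D = 3 - 31 = -28$)
$h = \frac{9}{2}$ ($h = 2 + \frac{\left(-1\right) \left(-5\right)}{2} = 2 + \frac{1}{2} \cdot 5 = 2 + \frac{5}{2} = \frac{9}{2} \approx 4.5$)
$S{\left(E \right)} = \frac{9}{2}$ ($S{\left(E \right)} = \frac{9}{2} - 0 = \frac{9}{2} + 0 = \frac{9}{2}$)
$S{\left(4 \right)} D X = \frac{9}{2} \left(-28\right) \left(-40\right) = \left(-126\right) \left(-40\right) = 5040$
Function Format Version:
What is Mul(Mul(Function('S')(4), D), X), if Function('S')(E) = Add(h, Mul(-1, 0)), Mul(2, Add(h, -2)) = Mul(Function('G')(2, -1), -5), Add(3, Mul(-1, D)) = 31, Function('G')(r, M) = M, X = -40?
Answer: 5040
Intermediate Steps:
D = -28 (D = Add(3, Mul(-1, 31)) = Add(3, -31) = -28)
h = Rational(9, 2) (h = Add(2, Mul(Rational(1, 2), Mul(-1, -5))) = Add(2, Mul(Rational(1, 2), 5)) = Add(2, Rational(5, 2)) = Rational(9, 2) ≈ 4.5000)
Function('S')(E) = Rational(9, 2) (Function('S')(E) = Add(Rational(9, 2), Mul(-1, 0)) = Add(Rational(9, 2), 0) = Rational(9, 2))
Mul(Mul(Function('S')(4), D), X) = Mul(Mul(Rational(9, 2), -28), -40) = Mul(-126, -40) = 5040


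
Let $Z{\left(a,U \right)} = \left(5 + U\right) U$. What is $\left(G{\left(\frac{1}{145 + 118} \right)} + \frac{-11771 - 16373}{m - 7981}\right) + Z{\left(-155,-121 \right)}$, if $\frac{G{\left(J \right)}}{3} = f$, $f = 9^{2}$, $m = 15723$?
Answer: $\frac{55259937}{3871} \approx 14275.0$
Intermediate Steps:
$Z{\left(a,U \right)} = U \left(5 + U\right)$
$f = 81$
$G{\left(J \right)} = 243$ ($G{\left(J \right)} = 3 \cdot 81 = 243$)
$\left(G{\left(\frac{1}{145 + 118} \right)} + \frac{-11771 - 16373}{m - 7981}\right) + Z{\left(-155,-121 \right)} = \left(243 + \frac{-11771 - 16373}{15723 - 7981}\right) - 121 \left(5 - 121\right) = \left(243 - \frac{28144}{7742}\right) - -14036 = \left(243 - \frac{14072}{3871}\right) + 14036 = \frac{926581}{3871} + 14036 = \frac{55259937}{3871}$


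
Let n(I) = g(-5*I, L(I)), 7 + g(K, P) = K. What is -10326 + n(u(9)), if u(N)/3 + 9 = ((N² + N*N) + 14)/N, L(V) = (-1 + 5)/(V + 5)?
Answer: -31474/3 ≈ -10491.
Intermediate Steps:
L(V) = 4/(5 + V)
u(N) = -27 + 3*(14 + 2*N²)/N (u(N) = -27 + 3*(((N² + N*N) + 14)/N) = -27 + 3*(((N² + N²) + 14)/N) = -27 + 3*((2*N² + 14)/N) = -27 + 3*((14 + 2*N²)/N) = -27 + 3*(14 + 2*N²)/N)
g(K, P) = -7 + K
n(I) = -7 - 5*I
-10326 + n(u(9)) = -10326 + (-7 - 5*(-27 + 6*9 + 42/9)) = -10326 + (-7 - 5*(-27 + 54 + 42*(⅑))) = -10326 + (-7 - 5*(-27 + 54 + 14/3)) = -10326 + (-7 - 5*95/3) = -10326 + (-7 - 475/3) = -10326 - 496/3 = -31474/3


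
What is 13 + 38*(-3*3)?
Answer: -329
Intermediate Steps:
13 + 38*(-3*3) = 13 + 38*(-9) = 13 - 342 = -329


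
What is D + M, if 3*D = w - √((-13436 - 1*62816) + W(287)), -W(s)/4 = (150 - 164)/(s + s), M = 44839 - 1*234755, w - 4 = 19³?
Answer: -562885/3 - 2*I*√32044862/123 ≈ -1.8763e+5 - 92.046*I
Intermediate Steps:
w = 6863 (w = 4 + 19³ = 4 + 6859 = 6863)
M = -189916 (M = 44839 - 234755 = -189916)
W(s) = 28/s (W(s) = -4*(150 - 164)/(s + s) = -(-56)/(2*s) = -(-56)*1/(2*s) = -(-28)/s = 28/s)
D = 6863/3 - 2*I*√32044862/123 (D = (6863 - √((-13436 - 1*62816) + 28/287))/3 = (6863 - √((-13436 - 62816) + 28*(1/287)))/3 = (6863 - √(-76252 + 4/41))/3 = (6863 - √(-3126328/41))/3 = (6863 - 2*I*√32044862/41)/3 = 6863/3 - 2*I*√32044862/123 ≈ 2287.7 - 92.046*I)
D + M = (6863/3 - 2*I*√32044862/123) - 189916 = -562885/3 - 2*I*√32044862/123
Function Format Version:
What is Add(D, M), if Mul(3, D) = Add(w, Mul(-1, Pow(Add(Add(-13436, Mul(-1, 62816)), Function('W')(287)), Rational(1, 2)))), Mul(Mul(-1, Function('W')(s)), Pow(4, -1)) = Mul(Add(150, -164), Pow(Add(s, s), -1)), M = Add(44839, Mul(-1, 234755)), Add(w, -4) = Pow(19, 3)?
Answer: Add(Rational(-562885, 3), Mul(Rational(-2, 123), I, Pow(32044862, Rational(1, 2)))) ≈ Add(-1.8763e+5, Mul(-92.046, I))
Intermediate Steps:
w = 6863 (w = Add(4, Pow(19, 3)) = Add(4, 6859) = 6863)
M = -189916 (M = Add(44839, -234755) = -189916)
Function('W')(s) = Mul(28, Pow(s, -1)) (Function('W')(s) = Mul(-4, Mul(Add(150, -164), Pow(Add(s, s), -1))) = Mul(-4, Mul(-14, Pow(Mul(2, s), -1))) = Mul(-4, Mul(-14, Mul(Rational(1, 2), Pow(s, -1)))) = Mul(-4, Mul(-7, Pow(s, -1))) = Mul(28, Pow(s, -1)))
D = Add(Rational(6863, 3), Mul(Rational(-2, 123), I, Pow(32044862, Rational(1, 2)))) (D = Mul(Rational(1, 3), Add(6863, Mul(-1, Pow(Add(Add(-13436, Mul(-1, 62816)), Mul(28, Pow(287, -1))), Rational(1, 2))))) = Mul(Rational(1, 3), Add(6863, Mul(-1, Pow(Add(Add(-13436, -62816), Mul(28, Rational(1, 287))), Rational(1, 2))))) = Mul(Rational(1, 3), Add(6863, Mul(-1, Pow(Add(-76252, Rational(4, 41)), Rational(1, 2))))) = Mul(Rational(1, 3), Add(6863, Mul(-1, Pow(Rational(-3126328, 41), Rational(1, 2))))) = Mul(Rational(1, 3), Add(6863, Mul(-1, Mul(Rational(2, 41), I, Pow(32044862, Rational(1, 2)))))) = Mul(Rational(1, 3), Add(6863, Mul(Rational(-2, 41), I, Pow(32044862, Rational(1, 2))))) = Add(Rational(6863, 3), Mul(Rational(-2, 123), I, Pow(32044862, Rational(1, 2)))) ≈ Add(2287.7, Mul(-92.046, I)))
Add(D, M) = Add(Add(Rational(6863, 3), Mul(Rational(-2, 123), I, Pow(32044862, Rational(1, 2)))), -189916) = Add(Rational(-562885, 3), Mul(Rational(-2, 123), I, Pow(32044862, Rational(1, 2))))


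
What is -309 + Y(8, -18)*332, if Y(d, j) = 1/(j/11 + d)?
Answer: -8989/35 ≈ -256.83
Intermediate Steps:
Y(d, j) = 1/(d + j/11) (Y(d, j) = 1/(j*(1/11) + d) = 1/(j/11 + d) = 1/(d + j/11))
-309 + Y(8, -18)*332 = -309 + (11/(-18 + 11*8))*332 = -309 + (11/(-18 + 88))*332 = -309 + (11/70)*332 = -309 + 1826/35 = -8989/35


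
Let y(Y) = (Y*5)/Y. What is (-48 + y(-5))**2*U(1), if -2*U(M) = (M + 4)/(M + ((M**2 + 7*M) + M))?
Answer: -1849/4 ≈ -462.25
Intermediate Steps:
y(Y) = 5 (y(Y) = (5*Y)/Y = 5)
U(M) = -(4 + M)/(2*(M**2 + 9*M)) (U(M) = -(M + 4)/(2*(M + ((M**2 + 7*M) + M))) = -(4 + M)/(2*(M + (M**2 + 8*M))) = -(4 + M)/(2*(M**2 + 9*M)))
(-48 + y(-5))**2*U(1) = (-48 + 5)**2*((1/2)*(-4 - 1*1)/(1*(9 + 1))) = (-43)**2*((1/2)*1*(-4 - 1)/10) = 1849*((1/2)*1*(1/10)*(-5)) = 1849*(-1/4) = -1849/4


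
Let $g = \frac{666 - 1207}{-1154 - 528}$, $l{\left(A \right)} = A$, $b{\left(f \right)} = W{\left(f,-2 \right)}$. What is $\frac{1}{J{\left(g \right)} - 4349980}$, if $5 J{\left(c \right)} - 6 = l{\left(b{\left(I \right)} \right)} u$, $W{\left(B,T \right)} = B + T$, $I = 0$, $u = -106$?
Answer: $- \frac{5}{21749682} \approx -2.2989 \cdot 10^{-7}$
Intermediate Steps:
$b{\left(f \right)} = -2 + f$ ($b{\left(f \right)} = f - 2 = -2 + f$)
$g = \frac{541}{1682}$ ($g = - \frac{541}{-1682} = \left(-541\right) \left(- \frac{1}{1682}\right) = \frac{541}{1682} \approx 0.32164$)
$J{\left(c \right)} = \frac{218}{5}$ ($J{\left(c \right)} = \frac{6}{5} + \frac{\left(-2 + 0\right) \left(-106\right)}{5} = \frac{6}{5} + \frac{\left(-2\right) \left(-106\right)}{5} = \frac{6}{5} + \frac{1}{5} \cdot 212 = \frac{6}{5} + \frac{212}{5} = \frac{218}{5}$)
$\frac{1}{J{\left(g \right)} - 4349980} = \frac{1}{\frac{218}{5} - 4349980} = \frac{1}{- \frac{21749682}{5}} = - \frac{5}{21749682}$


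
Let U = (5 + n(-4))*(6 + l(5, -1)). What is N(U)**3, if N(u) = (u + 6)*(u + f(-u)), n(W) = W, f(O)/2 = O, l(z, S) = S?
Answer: -166375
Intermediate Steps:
f(O) = 2*O
U = 5 (U = (5 - 4)*(6 - 1) = 1*5 = 5)
N(u) = -u*(6 + u) (N(u) = (u + 6)*(u + 2*(-u)) = (6 + u)*(u - 2*u) = (6 + u)*(-u) = -u*(6 + u))
N(U)**3 = (5*(-6 - 1*5))**3 = (5*(-6 - 5))**3 = (5*(-11))**3 = (-55)**3 = -166375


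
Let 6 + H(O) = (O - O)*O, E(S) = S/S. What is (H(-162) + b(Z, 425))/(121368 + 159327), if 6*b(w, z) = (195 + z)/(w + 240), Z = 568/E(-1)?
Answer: -7117/340202340 ≈ -2.0920e-5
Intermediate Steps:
E(S) = 1
Z = 568 (Z = 568/1 = 568*1 = 568)
b(w, z) = (195 + z)/(6*(240 + w)) (b(w, z) = ((195 + z)/(w + 240))/6 = ((195 + z)/(240 + w))/6 = (195 + z)/(6*(240 + w)))
H(O) = -6 (H(O) = -6 + (O - O)*O = -6 + 0*O = -6 + 0 = -6)
(H(-162) + b(Z, 425))/(121368 + 159327) = (-6 + (195 + 425)/(6*(240 + 568)))/(121368 + 159327) = (-6 + (1/6)*620/808)/280695 = (-6 + (1/6)*(1/808)*620)*(1/280695) = (-6 + 155/1212)*(1/280695) = -7117/1212*1/280695 = -7117/340202340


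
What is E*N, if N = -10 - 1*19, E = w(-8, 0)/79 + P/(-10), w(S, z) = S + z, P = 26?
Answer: 30943/395 ≈ 78.337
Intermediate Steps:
E = -1067/395 (E = (-8 + 0)/79 + 26/(-10) = -8*1/79 + 26*(-⅒) = -8/79 - 13/5 = -1067/395 ≈ -2.7013)
N = -29 (N = -10 - 19 = -29)
E*N = -1067/395*(-29) = 30943/395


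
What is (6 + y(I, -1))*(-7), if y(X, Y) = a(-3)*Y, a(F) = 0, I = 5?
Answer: -42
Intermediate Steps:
y(X, Y) = 0 (y(X, Y) = 0*Y = 0)
(6 + y(I, -1))*(-7) = (6 + 0)*(-7) = 6*(-7) = -42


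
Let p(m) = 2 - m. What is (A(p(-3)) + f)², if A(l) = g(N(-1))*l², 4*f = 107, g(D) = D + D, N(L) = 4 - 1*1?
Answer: 499849/16 ≈ 31241.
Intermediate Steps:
N(L) = 3 (N(L) = 4 - 1 = 3)
g(D) = 2*D
f = 107/4 (f = (¼)*107 = 107/4 ≈ 26.750)
A(l) = 6*l² (A(l) = (2*3)*l² = 6*l²)
(A(p(-3)) + f)² = (6*(2 - 1*(-3))² + 107/4)² = (6*(2 + 3)² + 107/4)² = (6*5² + 107/4)² = (6*25 + 107/4)² = (150 + 107/4)² = (707/4)² = 499849/16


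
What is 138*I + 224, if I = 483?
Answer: 66878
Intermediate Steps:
138*I + 224 = 138*483 + 224 = 66654 + 224 = 66878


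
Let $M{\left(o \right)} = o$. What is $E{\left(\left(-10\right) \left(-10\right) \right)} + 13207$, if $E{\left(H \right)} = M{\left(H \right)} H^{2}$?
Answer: $1013207$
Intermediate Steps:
$E{\left(H \right)} = H^{3}$ ($E{\left(H \right)} = H H^{2} = H^{3}$)
$E{\left(\left(-10\right) \left(-10\right) \right)} + 13207 = \left(\left(-10\right) \left(-10\right)\right)^{3} + 13207 = 100^{3} + 13207 = 1000000 + 13207 = 1013207$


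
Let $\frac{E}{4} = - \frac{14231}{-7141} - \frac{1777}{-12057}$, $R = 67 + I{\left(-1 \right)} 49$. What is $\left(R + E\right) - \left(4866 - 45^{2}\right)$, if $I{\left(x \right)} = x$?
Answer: $- \frac{242320490555}{86099037} \approx -2814.4$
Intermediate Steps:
$R = 18$ ($R = 67 - 49 = 18$)
$E = \frac{737090896}{86099037}$ ($E = 4 \left(- \frac{14231}{-7141} - \frac{1777}{-12057}\right) = 4 \left(\left(-14231\right) \left(- \frac{1}{7141}\right) - - \frac{1777}{12057}\right) = 4 \left(\frac{14231}{7141} + \frac{1777}{12057}\right) = 4 \cdot \frac{184272724}{86099037} = \frac{737090896}{86099037} \approx 8.561$)
$\left(R + E\right) - \left(4866 - 45^{2}\right) = \left(18 + \frac{737090896}{86099037}\right) - \left(4866 - 45^{2}\right) = \frac{2286873562}{86099037} + \left(2025 - 4866\right) = \frac{2286873562}{86099037} - 2841 = - \frac{242320490555}{86099037}$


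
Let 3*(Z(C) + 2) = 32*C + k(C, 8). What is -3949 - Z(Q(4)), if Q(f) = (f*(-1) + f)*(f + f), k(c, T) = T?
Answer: -11849/3 ≈ -3949.7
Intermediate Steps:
Q(f) = 0 (Q(f) = (-f + f)*(2*f) = 0*(2*f) = 0)
Z(C) = ⅔ + 32*C/3 (Z(C) = -2 + (32*C + 8)/3 = -2 + (8 + 32*C)/3 = -2 + (8/3 + 32*C/3) = ⅔ + 32*C/3)
-3949 - Z(Q(4)) = -3949 - (⅔ + (32/3)*0) = -3949 - (⅔ + 0) = -3949 - 1*⅔ = -3949 - ⅔ = -11849/3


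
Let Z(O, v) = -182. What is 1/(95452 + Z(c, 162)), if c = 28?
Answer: 1/95270 ≈ 1.0496e-5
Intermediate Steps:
1/(95452 + Z(c, 162)) = 1/(95452 - 182) = 1/95270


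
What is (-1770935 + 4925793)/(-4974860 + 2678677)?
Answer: -3154858/2296183 ≈ -1.3740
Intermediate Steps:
(-1770935 + 4925793)/(-4974860 + 2678677) = 3154858/(-2296183) = 3154858*(-1/2296183) = -3154858/2296183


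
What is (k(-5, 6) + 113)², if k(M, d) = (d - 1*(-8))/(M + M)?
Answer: 311364/25 ≈ 12455.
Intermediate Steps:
k(M, d) = (8 + d)/(2*M) (k(M, d) = (d + 8)/((2*M)) = (8 + d)*(1/(2*M)) = (8 + d)/(2*M))
(k(-5, 6) + 113)² = ((½)*(8 + 6)/(-5) + 113)² = ((½)*(-⅕)*14 + 113)² = (-7/5 + 113)² = (558/5)² = 311364/25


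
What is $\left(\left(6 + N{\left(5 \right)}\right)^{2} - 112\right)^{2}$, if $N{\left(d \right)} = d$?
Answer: $81$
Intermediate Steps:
$\left(\left(6 + N{\left(5 \right)}\right)^{2} - 112\right)^{2} = \left(\left(6 + 5\right)^{2} - 112\right)^{2} = \left(11^{2} - 112\right)^{2} = \left(121 - 112\right)^{2} = 9^{2} = 81$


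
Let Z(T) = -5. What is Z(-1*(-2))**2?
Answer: 25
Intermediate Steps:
Z(-1*(-2))**2 = (-5)**2 = 25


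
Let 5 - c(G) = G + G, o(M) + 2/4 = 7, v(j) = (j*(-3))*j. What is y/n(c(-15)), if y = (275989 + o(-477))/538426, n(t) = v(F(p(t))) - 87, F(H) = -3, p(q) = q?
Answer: -183997/40920376 ≈ -0.0044965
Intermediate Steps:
v(j) = -3*j² (v(j) = (-3*j)*j = -3*j²)
o(M) = 13/2 (o(M) = -½ + 7 = 13/2)
c(G) = 5 - 2*G (c(G) = 5 - (G + G) = 5 - 2*G)
n(t) = -114 (n(t) = -3*(-3)² - 87 = -3*9 - 87 = -27 - 87 = -114)
y = 551991/1076852 (y = (275989 + 13/2)/538426 = (551991/2)*(1/538426) = 551991/1076852 ≈ 0.51260)
y/n(c(-15)) = (551991/1076852)/(-114) = (551991/1076852)*(-1/114) = -183997/40920376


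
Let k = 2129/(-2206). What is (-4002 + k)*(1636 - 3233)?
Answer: 14102373977/2206 ≈ 6.3927e+6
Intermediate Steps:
k = -2129/2206 (k = 2129*(-1/2206) = -2129/2206 ≈ -0.96510)
(-4002 + k)*(1636 - 3233) = (-4002 - 2129/2206)*(1636 - 3233) = -8830541/2206*(-1597) = 14102373977/2206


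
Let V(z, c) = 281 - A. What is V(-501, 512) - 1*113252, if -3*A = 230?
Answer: -338683/3 ≈ -1.1289e+5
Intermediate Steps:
A = -230/3 (A = -⅓*230 = -230/3 ≈ -76.667)
V(z, c) = 1073/3 (V(z, c) = 281 - 1*(-230/3) = 281 + 230/3 = 1073/3)
V(-501, 512) - 1*113252 = 1073/3 - 1*113252 = 1073/3 - 113252 = -338683/3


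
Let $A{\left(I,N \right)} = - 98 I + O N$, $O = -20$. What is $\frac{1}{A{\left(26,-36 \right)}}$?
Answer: $- \frac{1}{1828} \approx -0.00054705$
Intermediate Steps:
$A{\left(I,N \right)} = - 98 I - 20 N$
$\frac{1}{A{\left(26,-36 \right)}} = \frac{1}{\left(-98\right) 26 - -720} = \frac{1}{-2548 + 720} = \frac{1}{-1828} = - \frac{1}{1828}$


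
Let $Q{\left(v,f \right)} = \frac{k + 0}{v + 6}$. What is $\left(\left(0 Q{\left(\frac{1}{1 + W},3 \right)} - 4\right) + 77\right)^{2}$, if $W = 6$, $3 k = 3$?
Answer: $5329$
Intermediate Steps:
$k = 1$ ($k = \frac{1}{3} \cdot 3 = 1$)
$Q{\left(v,f \right)} = \frac{1}{6 + v}$ ($Q{\left(v,f \right)} = \frac{1 + 0}{v + 6} = 1 \frac{1}{6 + v} = \frac{1}{6 + v}$)
$\left(\left(0 Q{\left(\frac{1}{1 + W},3 \right)} - 4\right) + 77\right)^{2} = \left(\left(\frac{0}{6 + \frac{1}{1 + 6}} - 4\right) + 77\right)^{2} = \left(\left(\frac{0}{6 + \frac{1}{7}} - 4\right) + 77\right)^{2} = \left(\left(\frac{0}{\frac{43}{7}} - 4\right) + 77\right)^{2} = \left(\left(0 \cdot \frac{7}{43} - 4\right) + 77\right)^{2} = \left(\left(0 - 4\right) + 77\right)^{2} = \left(-4 + 77\right)^{2} = 73^{2} = 5329$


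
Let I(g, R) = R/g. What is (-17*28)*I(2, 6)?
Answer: -1428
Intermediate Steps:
(-17*28)*I(2, 6) = (-17*28)*(6/2) = -2856/2 = -476*3 = -1428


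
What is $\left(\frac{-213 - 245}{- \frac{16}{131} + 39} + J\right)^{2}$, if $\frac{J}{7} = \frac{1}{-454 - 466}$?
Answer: $\frac{3050773877583721}{21954472513600} \approx 138.96$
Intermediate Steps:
$J = - \frac{7}{920}$ ($J = \frac{7}{-454 - 466} = \frac{7}{-920} = 7 \left(- \frac{1}{920}\right) = - \frac{7}{920} \approx -0.0076087$)
$\left(\frac{-213 - 245}{- \frac{16}{131} + 39} + J\right)^{2} = \left(\frac{-213 - 245}{- \frac{16}{131} + 39} - \frac{7}{920}\right)^{2} = \left(- \frac{458}{\left(-16\right) \frac{1}{131} + 39} - \frac{7}{920}\right)^{2} = \left(- \frac{458}{- \frac{16}{131} + 39} - \frac{7}{920}\right)^{2} = \left(- \frac{458}{\frac{5093}{131}} - \frac{7}{920}\right)^{2} = \left(\left(-458\right) \frac{131}{5093} - \frac{7}{920}\right)^{2} = \left(- \frac{59998}{5093} - \frac{7}{920}\right)^{2} = \left(- \frac{55233811}{4685560}\right)^{2} = \frac{3050773877583721}{21954472513600}$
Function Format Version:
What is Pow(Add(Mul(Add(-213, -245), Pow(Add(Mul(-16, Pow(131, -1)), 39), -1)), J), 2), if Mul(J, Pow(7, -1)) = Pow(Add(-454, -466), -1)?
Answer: Rational(3050773877583721, 21954472513600) ≈ 138.96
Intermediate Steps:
J = Rational(-7, 920) (J = Mul(7, Pow(Add(-454, -466), -1)) = Mul(7, Pow(-920, -1)) = Mul(7, Rational(-1, 920)) = Rational(-7, 920) ≈ -0.0076087)
Pow(Add(Mul(Add(-213, -245), Pow(Add(Mul(-16, Pow(131, -1)), 39), -1)), J), 2) = Pow(Add(Mul(Add(-213, -245), Pow(Add(Mul(-16, Pow(131, -1)), 39), -1)), Rational(-7, 920)), 2) = Pow(Add(Mul(-458, Pow(Add(Mul(-16, Rational(1, 131)), 39), -1)), Rational(-7, 920)), 2) = Pow(Add(Mul(-458, Pow(Add(Rational(-16, 131), 39), -1)), Rational(-7, 920)), 2) = Pow(Add(Mul(-458, Pow(Rational(5093, 131), -1)), Rational(-7, 920)), 2) = Pow(Add(Mul(-458, Rational(131, 5093)), Rational(-7, 920)), 2) = Pow(Add(Rational(-59998, 5093), Rational(-7, 920)), 2) = Pow(Rational(-55233811, 4685560), 2) = Rational(3050773877583721, 21954472513600)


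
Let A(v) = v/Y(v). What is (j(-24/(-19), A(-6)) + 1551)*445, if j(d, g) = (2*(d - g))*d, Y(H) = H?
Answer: 249267195/361 ≈ 6.9049e+5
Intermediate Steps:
A(v) = 1 (A(v) = v/v = 1)
j(d, g) = d*(-2*g + 2*d) (j(d, g) = (-2*g + 2*d)*d = d*(-2*g + 2*d))
(j(-24/(-19), A(-6)) + 1551)*445 = (2*(-24/(-19))*(-24/(-19) - 1*1) + 1551)*445 = (2*(-24*(-1/19))*(-24*(-1/19) - 1) + 1551)*445 = (2*(24/19)*(24/19 - 1) + 1551)*445 = (2*(24/19)*(5/19) + 1551)*445 = (240/361 + 1551)*445 = (560151/361)*445 = 249267195/361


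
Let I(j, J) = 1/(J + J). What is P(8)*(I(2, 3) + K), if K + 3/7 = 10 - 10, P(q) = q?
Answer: -44/21 ≈ -2.0952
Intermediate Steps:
I(j, J) = 1/(2*J)
K = -3/7 (K = -3/7 + (10 - 10) = -3/7 + 0 = -3/7 ≈ -0.42857)
P(8)*(I(2, 3) + K) = 8*((½)/3 - 3/7) = 8*((½)*(⅓) - 3/7) = 8*(⅙ - 3/7) = 8*(-11/42) = -44/21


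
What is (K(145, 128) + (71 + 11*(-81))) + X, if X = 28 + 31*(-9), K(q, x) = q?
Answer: -926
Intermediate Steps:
X = -251 (X = 28 - 279 = -251)
(K(145, 128) + (71 + 11*(-81))) + X = (145 + (71 + 11*(-81))) - 251 = (145 + (71 - 891)) - 251 = (145 - 820) - 251 = -675 - 251 = -926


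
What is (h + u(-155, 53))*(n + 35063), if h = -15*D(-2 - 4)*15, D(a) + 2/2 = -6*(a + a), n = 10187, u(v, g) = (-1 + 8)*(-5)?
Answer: -724452500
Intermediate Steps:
u(v, g) = -35 (u(v, g) = 7*(-5) = -35)
D(a) = -1 - 12*a (D(a) = -1 - 6*(a + a) = -1 - 12*a)
h = -15975 (h = -15*(-1 - 12*(-2 - 4))*15 = -15*(-1 - 12*(-6))*15 = -15*(-1 + 72)*15 = -15*71*15 = -1065*15 = -15975)
(h + u(-155, 53))*(n + 35063) = (-15975 - 35)*(10187 + 35063) = -16010*45250 = -724452500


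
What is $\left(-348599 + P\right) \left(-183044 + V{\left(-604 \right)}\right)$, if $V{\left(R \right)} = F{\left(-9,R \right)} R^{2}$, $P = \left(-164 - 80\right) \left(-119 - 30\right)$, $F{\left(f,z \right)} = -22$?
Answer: $2563201538028$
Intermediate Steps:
$P = 36356$ ($P = \left(-244\right) \left(-149\right) = 36356$)
$V{\left(R \right)} = - 22 R^{2}$
$\left(-348599 + P\right) \left(-183044 + V{\left(-604 \right)}\right) = \left(-348599 + 36356\right) \left(-183044 - 22 \left(-604\right)^{2}\right) = - 312243 \left(-183044 - 8025952\right) = \left(-312243\right) \left(-8208996\right) = 2563201538028$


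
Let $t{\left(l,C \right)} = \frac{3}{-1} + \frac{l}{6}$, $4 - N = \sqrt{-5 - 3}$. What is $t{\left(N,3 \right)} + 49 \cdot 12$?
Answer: $\frac{1757}{3} - \frac{i \sqrt{2}}{3} \approx 585.67 - 0.4714 i$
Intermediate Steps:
$N = 4 - 2 i \sqrt{2}$ ($N = 4 - \sqrt{-5 - 3} = 4 - \sqrt{-8} = 4 - 2 i \sqrt{2} \approx 4.0 - 2.8284 i$)
$t{\left(l,C \right)} = -3 + \frac{l}{6}$ ($t{\left(l,C \right)} = 3 \left(-1\right) + l \frac{1}{6} = -3 + \frac{l}{6}$)
$t{\left(N,3 \right)} + 49 \cdot 12 = \left(-3 + \frac{4 - 2 i \sqrt{2}}{6}\right) + 49 \cdot 12 = \left(-3 + \left(\frac{2}{3} - \frac{i \sqrt{2}}{3}\right)\right) + 588 = \left(- \frac{7}{3} - \frac{i \sqrt{2}}{3}\right) + 588 = \frac{1757}{3} - \frac{i \sqrt{2}}{3}$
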